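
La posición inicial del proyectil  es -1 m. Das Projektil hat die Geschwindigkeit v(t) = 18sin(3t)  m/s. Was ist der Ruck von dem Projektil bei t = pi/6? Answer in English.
Starting from velocity v(t) = 18·sin(3·t), we take 2 derivatives. Taking d/dt of v(t), we find a(t) = 54·cos(3·t). The derivative of acceleration gives jerk: j(t) = -162·sin(3·t). From the given jerk equation j(t) = -162·sin(3·t), we substitute t = pi/6 to get j = -162.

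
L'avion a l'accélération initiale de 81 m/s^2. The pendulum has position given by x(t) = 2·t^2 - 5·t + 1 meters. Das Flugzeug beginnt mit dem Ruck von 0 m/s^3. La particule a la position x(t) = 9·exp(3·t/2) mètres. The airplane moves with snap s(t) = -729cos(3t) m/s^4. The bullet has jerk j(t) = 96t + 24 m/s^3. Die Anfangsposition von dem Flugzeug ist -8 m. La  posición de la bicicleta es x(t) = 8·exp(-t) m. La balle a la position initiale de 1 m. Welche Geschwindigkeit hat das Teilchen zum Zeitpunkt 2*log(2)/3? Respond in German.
Ausgehend von der Position x(t) = 9·exp(3·t/2), nehmen wir 1 Ableitung. Durch Ableiten von der Position erhalten wir die Geschwindigkeit: v(t) = 27·exp(3·t/2)/2. Mit v(t) = 27·exp(3·t/2)/2 und Einsetzen von t = 2*log(2)/3, finden wir v = 27.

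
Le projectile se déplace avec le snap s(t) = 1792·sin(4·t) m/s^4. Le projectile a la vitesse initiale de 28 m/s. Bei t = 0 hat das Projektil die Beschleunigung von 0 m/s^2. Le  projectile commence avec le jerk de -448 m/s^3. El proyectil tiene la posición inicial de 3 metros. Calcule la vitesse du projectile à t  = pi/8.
En partant du snap s(t) = 1792·sin(4·t), nous prenons 3 primitives. La primitive du snap est le jerk. En utilisant j(0) = -448, nous obtenons j(t) = -448·cos(4·t). En prenant ∫j(t)dt et en appliquant a(0) = 0, nous trouvons a(t) = -112·sin(4·t). La primitive de l'accélération, avec v(0) = 28, donne la vitesse: v(t) = 28·cos(4·t). Nous avons la vitesse v(t) = 28·cos(4·t). En substituant t = pi/8: v(pi/8) = 0.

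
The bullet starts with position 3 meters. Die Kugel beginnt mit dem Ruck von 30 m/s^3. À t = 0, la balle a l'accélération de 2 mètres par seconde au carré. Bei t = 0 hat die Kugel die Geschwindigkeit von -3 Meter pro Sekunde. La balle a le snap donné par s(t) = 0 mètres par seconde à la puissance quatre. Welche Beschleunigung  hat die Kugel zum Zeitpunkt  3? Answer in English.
Starting from snap s(t) = 0, we take 2 integrals. The integral of snap, with j(0) = 30, gives jerk: j(t) = 30. Integrating jerk and using the initial condition a(0) = 2, we get a(t) = 30·t + 2. From the given acceleration equation a(t) = 30·t + 2, we substitute t = 3 to get a = 92.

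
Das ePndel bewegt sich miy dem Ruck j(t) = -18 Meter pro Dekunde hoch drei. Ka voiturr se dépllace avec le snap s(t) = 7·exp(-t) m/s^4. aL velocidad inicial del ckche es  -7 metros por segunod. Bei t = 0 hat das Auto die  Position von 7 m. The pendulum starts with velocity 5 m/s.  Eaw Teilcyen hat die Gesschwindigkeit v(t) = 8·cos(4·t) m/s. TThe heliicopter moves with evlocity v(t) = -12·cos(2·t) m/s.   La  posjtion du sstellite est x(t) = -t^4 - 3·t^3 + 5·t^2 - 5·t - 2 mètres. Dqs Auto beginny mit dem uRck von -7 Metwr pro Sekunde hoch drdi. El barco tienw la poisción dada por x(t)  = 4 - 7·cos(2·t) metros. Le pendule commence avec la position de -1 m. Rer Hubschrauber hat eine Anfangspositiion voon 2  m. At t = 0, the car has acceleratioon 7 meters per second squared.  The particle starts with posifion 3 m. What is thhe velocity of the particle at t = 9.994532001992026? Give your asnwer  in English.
From the given velocity equation v(t) = 8·cos(4·t), we substitute t = 9.994532001992026 to get v = -5.20386185592473.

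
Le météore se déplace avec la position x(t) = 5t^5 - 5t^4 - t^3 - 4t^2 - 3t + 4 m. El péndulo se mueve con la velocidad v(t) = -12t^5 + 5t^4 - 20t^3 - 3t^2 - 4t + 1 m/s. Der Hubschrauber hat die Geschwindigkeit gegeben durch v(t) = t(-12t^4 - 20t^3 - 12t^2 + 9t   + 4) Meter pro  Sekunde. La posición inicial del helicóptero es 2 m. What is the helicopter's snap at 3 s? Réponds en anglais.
Starting from velocity v(t) = t·(-12·t^4 - 20·t^3 - 12·t^2 + 9·t + 4), we take 3 derivatives. Differentiating velocity, we get acceleration: a(t) = -12·t^4 - 20·t^3 - 12·t^2 + t·(-48·t^3 - 60·t^2 - 24·t + 9) + 9·t + 4. Taking d/dt of a(t), we find j(t) = -96·t^3 - 120·t^2 + t·(-144·t^2 - 120·t - 24) - 48·t + 18. Differentiating jerk, we get snap: s(t) = -432·t^2 + t·(-288·t - 120) - 360·t - 72. We have snap s(t) = -432·t^2 + t·(-288·t - 120) - 360·t - 72. Substituting t = 3: s(3) = -7992.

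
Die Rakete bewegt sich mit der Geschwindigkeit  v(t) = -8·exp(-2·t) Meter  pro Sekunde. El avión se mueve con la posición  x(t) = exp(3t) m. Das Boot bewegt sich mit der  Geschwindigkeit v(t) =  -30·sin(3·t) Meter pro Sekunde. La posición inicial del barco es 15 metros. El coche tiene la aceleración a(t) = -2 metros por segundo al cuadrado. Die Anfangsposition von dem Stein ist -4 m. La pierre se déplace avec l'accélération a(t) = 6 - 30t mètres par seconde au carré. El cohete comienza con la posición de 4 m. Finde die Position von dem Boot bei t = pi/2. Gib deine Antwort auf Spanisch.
Debemos encontrar la integral de nuestra ecuación de la velocidad v(t) = -30·sin(3·t) 1 vez. Tomando ∫v(t)dt y aplicando x(0) = 15, encontramos x(t) = 10·cos(3·t) + 5. Usando x(t) = 10·cos(3·t) + 5 y sustituyendo t = pi/2, encontramos x = 5.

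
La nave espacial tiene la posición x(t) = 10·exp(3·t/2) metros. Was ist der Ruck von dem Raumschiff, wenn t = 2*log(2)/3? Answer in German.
Ausgehend von der Position x(t) = 10·exp(3·t/2), nehmen wir 3 Ableitungen. Durch Ableiten von der Position erhalten wir die Geschwindigkeit: v(t) = 15·exp(3·t/2). Mit d/dt von v(t) finden wir a(t) = 45·exp(3·t/2)/2. Mit d/dt von a(t) finden wir j(t) = 135·exp(3·t/2)/4. Aus der Gleichung für den Ruck j(t) = 135·exp(3·t/2)/4, setzen wir t = 2*log(2)/3 ein und erhalten j = 135/2.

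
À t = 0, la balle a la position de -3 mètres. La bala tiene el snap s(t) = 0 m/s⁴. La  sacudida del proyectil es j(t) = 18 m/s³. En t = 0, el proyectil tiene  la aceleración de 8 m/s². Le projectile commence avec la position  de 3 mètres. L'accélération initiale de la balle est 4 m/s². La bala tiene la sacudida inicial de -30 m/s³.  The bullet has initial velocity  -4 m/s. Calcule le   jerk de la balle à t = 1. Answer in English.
Starting from snap s(t) = 0, we take 1 antiderivative. The antiderivative of snap, with j(0) = -30, gives jerk: j(t) = -30. From the given jerk equation j(t) = -30, we substitute t = 1 to get j = -30.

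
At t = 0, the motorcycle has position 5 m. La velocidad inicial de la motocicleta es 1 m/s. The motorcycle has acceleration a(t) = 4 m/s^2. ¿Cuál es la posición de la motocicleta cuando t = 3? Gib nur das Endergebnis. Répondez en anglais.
x(3) = 26.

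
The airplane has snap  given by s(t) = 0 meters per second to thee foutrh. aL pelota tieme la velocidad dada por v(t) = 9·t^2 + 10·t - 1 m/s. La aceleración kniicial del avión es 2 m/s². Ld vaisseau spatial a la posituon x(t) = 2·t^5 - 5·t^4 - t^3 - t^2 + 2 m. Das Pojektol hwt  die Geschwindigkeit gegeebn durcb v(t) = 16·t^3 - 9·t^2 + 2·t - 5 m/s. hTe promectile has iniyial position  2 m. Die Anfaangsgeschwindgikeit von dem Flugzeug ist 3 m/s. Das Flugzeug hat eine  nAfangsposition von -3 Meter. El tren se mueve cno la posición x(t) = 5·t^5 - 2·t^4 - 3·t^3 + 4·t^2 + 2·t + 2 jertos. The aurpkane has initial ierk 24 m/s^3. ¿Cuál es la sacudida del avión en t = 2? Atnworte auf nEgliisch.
We must find the integral of our snap equation s(t) = 0 1 time. The integral of snap, with j(0) = 24, gives jerk: j(t) = 24. We have jerk j(t) = 24. Substituting t = 2: j(2) = 24.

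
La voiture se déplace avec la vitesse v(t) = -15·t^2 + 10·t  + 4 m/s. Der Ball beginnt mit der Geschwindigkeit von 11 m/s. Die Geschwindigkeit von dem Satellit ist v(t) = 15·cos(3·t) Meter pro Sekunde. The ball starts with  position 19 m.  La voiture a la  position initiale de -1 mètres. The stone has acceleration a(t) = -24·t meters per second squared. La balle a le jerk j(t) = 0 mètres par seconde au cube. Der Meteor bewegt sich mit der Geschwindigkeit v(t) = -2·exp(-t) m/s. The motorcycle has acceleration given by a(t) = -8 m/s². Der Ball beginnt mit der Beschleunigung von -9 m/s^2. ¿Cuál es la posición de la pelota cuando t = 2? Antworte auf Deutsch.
Wir müssen unsere Gleichung für den Ruck j(t) = 0 3-mal integrieren. Das Integral von dem Ruck, mit a(0) = -9, ergibt die Beschleunigung: a(t) = -9. Mit ∫a(t)dt und Anwendung von v(0) = 11, finden wir v(t) = 11 - 9·t. Durch Integration von der Geschwindigkeit und Verwendung der Anfangsbedingung x(0) = 19, erhalten wir x(t) = -9·t^2/2 + 11·t + 19. Aus der Gleichung für die Position x(t) = -9·t^2/2 + 11·t + 19, setzen wir t = 2 ein und erhalten x = 23.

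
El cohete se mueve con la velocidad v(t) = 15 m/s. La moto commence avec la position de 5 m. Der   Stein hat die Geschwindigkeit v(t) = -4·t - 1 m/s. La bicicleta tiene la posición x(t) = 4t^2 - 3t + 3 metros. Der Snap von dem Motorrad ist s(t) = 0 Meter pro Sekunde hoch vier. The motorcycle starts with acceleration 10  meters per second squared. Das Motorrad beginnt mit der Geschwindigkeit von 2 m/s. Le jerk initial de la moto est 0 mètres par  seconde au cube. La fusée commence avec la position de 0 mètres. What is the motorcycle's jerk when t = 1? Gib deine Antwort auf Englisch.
Starting from snap s(t) = 0, we take 1 antiderivative. The integral of snap, with j(0) = 0, gives jerk: j(t) = 0. We have jerk j(t) = 0. Substituting t = 1: j(1) = 0.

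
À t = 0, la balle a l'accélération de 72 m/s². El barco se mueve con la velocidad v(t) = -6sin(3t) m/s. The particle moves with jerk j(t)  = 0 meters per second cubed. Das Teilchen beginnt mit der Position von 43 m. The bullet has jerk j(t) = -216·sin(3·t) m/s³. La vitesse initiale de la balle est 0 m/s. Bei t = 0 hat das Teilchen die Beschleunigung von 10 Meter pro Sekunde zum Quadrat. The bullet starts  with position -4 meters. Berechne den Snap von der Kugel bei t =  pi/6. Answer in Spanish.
Partiendo de la sacudida j(t) = -216·sin(3·t), tomamos 1 derivada. Derivando la sacudida, obtenemos el snap: s(t) = -648·cos(3·t). De la ecuación del snap s(t) = -648·cos(3·t), sustituimos t = pi/6 para obtener s = 0.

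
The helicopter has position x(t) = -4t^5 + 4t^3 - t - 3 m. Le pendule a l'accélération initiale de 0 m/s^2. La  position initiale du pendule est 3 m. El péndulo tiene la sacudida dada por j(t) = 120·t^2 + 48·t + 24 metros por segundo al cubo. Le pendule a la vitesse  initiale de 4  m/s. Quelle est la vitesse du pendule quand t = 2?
Pour résoudre ceci, nous devons prendre 2 intégrales de notre équation du jerk j(t) = 120·t^2 + 48·t + 24. En prenant ∫j(t)dt et en appliquant a(0) = 0, nous trouvons a(t) = 8·t·(5·t^2 + 3·t + 3). La primitive de l'accélération, avec v(0) = 4, donne la vitesse: v(t) = 10·t^4 + 8·t^3 + 12·t^2 + 4. De l'équation de la vitesse v(t) = 10·t^4 + 8·t^3 + 12·t^2 + 4, nous substituons t = 2 pour obtenir v = 276.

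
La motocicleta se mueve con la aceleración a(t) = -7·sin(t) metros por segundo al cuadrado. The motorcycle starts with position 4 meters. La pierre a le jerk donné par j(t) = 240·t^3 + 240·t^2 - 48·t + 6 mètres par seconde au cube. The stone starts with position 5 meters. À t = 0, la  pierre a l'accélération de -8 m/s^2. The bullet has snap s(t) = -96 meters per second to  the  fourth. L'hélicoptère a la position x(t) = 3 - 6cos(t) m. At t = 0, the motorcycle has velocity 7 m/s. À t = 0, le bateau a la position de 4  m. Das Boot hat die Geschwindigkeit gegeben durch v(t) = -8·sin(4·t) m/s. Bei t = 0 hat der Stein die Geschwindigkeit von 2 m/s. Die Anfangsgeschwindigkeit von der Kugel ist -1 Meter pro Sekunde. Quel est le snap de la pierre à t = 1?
Nous devons dériver notre équation du jerk j(t) = 240·t^3 + 240·t^2 - 48·t + 6 1 fois. En prenant d/dt de j(t), nous trouvons s(t) = 720·t^2 + 480·t - 48. En utilisant s(t) = 720·t^2 + 480·t - 48 et en substituant t = 1, nous trouvons s = 1152.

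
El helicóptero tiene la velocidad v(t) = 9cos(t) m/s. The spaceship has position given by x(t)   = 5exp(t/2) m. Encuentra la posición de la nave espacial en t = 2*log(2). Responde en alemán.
Mit x(t) = 5·exp(t/2) und Einsetzen von t = 2*log(2), finden wir x = 10.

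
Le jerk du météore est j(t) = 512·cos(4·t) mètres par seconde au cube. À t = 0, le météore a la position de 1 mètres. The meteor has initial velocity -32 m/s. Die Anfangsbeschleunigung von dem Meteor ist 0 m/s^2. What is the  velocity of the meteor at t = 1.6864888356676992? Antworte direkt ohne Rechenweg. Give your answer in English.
At t = 1.6864888356676992, v = -28.6342178988526.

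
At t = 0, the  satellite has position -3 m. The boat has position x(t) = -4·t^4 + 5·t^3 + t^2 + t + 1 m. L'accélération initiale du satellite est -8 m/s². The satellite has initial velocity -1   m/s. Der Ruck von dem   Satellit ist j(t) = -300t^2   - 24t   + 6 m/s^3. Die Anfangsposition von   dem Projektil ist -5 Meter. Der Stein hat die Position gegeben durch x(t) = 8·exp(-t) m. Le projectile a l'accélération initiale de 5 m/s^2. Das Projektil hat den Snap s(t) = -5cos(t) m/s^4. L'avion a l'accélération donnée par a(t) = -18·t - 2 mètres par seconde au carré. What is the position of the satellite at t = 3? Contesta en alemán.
Um dies zu lösen, müssen wir 3 Integrale unserer Gleichung für den Ruck j(t) = -300·t^2 - 24·t + 6 finden. Das Integral von dem Ruck ist die Beschleunigung. Mit a(0) = -8 erhalten wir a(t) = -100·t^3 - 12·t^2 + 6·t - 8. Das Integral von der Beschleunigung ist die Geschwindigkeit. Mit v(0) = -1 erhalten wir v(t) = -25·t^4 - 4·t^3 + 3·t^2 - 8·t - 1. Durch Integration von der Geschwindigkeit und Verwendung der Anfangsbedingung x(0) = -3, erhalten wir x(t) = -5·t^5 - t^4 + t^3 - 4·t^2 - t - 3. Wir haben die Position x(t) = -5·t^5 - t^4 + t^3 - 4·t^2 - t - 3. Durch Einsetzen von t = 3: x(3) = -1311.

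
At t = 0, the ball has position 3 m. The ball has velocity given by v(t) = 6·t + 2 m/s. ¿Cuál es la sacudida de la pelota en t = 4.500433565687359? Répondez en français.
En partant de la vitesse v(t) = 6·t + 2, nous prenons 2 dérivées. En prenant d/dt de v(t), nous trouvons a(t) = 6. En prenant d/dt de a(t), nous trouvons j(t) = 0. En utilisant j(t) = 0 et en substituant t = 4.500433565687359, nous trouvons j = 0.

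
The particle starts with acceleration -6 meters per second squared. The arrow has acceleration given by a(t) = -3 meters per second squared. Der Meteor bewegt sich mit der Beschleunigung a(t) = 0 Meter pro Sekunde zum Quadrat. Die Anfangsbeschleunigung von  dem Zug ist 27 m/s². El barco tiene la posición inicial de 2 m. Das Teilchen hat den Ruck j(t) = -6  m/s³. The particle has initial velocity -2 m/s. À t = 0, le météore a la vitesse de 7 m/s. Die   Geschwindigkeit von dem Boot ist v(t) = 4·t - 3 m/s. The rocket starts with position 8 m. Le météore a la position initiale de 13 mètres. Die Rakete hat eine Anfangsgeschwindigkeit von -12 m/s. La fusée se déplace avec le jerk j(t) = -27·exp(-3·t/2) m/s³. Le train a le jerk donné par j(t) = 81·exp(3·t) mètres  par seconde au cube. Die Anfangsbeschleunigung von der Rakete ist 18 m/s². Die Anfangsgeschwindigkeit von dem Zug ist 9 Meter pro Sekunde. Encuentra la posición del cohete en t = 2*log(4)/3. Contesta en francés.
Nous devons intégrer notre équation du jerk j(t) = -27·exp(-3·t/2) 3 fois. La primitive du jerk est l'accélération. En utilisant a(0) = 18, nous obtenons a(t) = 18·exp(-3·t/2). En intégrant l'accélération et en utilisant la condition initiale v(0) = -12, nous obtenons v(t) = -12·exp(-3·t/2). En prenant ∫v(t)dt et en appliquant x(0) = 8, nous trouvons x(t) = 8·exp(-3·t/2). De l'équation de la position x(t) = 8·exp(-3·t/2), nous substituons t = 2*log(4)/3 pour obtenir x = 2.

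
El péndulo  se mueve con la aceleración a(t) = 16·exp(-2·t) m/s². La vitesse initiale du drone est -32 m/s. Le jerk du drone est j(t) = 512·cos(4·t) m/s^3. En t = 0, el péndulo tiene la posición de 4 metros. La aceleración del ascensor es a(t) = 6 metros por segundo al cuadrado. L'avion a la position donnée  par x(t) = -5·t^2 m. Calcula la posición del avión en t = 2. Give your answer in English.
Using x(t) = -5·t^2 and substituting t = 2, we find x = -20.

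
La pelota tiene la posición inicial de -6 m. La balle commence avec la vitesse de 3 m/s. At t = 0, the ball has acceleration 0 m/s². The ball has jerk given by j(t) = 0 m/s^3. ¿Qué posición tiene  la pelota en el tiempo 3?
Necesitamos integrar nuestra ecuación de la sacudida j(t) = 0 3 veces. La integral de la sacudida, con a(0) = 0, da la aceleración: a(t) = 0. La antiderivada de la aceleración, con v(0) = 3, da la velocidad: v(t) = 3. La antiderivada de la velocidad es la posición. Usando x(0) = -6, obtenemos x(t) = 3·t - 6. Tenemos la posición x(t) = 3·t - 6. Sustituyendo t = 3: x(3) = 3.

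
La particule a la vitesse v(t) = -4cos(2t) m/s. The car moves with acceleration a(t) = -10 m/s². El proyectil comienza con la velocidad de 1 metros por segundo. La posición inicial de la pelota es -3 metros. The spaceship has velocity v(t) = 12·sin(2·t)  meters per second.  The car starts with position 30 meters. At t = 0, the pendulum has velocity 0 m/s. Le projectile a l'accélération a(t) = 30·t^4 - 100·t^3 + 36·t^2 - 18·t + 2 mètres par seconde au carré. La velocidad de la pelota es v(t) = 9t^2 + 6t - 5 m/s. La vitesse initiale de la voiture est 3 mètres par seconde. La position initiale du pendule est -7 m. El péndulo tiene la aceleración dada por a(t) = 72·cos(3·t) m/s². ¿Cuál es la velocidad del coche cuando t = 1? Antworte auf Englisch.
To solve this, we need to take 1 antiderivative of our acceleration equation a(t) = -10. Finding the integral of a(t) and using v(0) = 3: v(t) = 3 - 10·t. We have velocity v(t) = 3 - 10·t. Substituting t = 1: v(1) = -7.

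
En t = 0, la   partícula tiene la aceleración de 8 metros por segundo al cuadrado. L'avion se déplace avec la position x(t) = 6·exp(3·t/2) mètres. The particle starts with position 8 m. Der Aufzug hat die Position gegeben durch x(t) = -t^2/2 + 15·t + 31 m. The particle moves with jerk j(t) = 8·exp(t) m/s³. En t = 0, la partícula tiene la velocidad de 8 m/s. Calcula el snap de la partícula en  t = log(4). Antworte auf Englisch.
We must differentiate our jerk equation j(t) = 8·exp(t) 1 time. The derivative of jerk gives snap: s(t) = 8·exp(t). We have snap s(t) = 8·exp(t). Substituting t = log(4): s(log(4)) = 32.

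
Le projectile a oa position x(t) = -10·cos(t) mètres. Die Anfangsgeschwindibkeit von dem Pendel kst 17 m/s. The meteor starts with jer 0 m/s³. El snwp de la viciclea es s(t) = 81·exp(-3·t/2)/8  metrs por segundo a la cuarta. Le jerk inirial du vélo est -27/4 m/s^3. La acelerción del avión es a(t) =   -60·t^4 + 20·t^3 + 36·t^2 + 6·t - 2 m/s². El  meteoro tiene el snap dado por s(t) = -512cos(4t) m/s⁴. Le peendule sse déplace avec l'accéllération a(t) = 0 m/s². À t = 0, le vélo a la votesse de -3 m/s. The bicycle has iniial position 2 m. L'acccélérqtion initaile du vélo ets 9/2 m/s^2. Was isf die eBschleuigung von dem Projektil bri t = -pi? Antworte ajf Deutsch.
Wir müssen unsere Gleichung für die Position x(t) = -10·cos(t) 2-mal ableiten. Die Ableitung von der Position ergibt die Geschwindigkeit: v(t) = 10·sin(t). Die Ableitung von der Geschwindigkeit ergibt die Beschleunigung: a(t) = 10·cos(t). Wir haben die Beschleunigung a(t) = 10·cos(t). Durch Einsetzen von t = -pi: a(-pi) = -10.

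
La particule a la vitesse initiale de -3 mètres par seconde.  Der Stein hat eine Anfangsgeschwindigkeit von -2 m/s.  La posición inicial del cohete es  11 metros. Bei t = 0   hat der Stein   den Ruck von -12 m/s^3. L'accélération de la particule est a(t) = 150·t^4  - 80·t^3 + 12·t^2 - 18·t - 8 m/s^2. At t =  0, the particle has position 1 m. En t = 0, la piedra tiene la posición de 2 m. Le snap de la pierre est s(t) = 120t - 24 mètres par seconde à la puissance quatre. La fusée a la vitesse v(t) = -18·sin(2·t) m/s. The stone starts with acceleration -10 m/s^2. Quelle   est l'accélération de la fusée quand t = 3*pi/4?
Nous devons dériver notre équation de la vitesse v(t) = -18·sin(2·t) 1 fois. En prenant d/dt de v(t), nous trouvons a(t) = -36·cos(2·t). En utilisant a(t) = -36·cos(2·t) et en substituant t = 3*pi/4, nous trouvons a = 0.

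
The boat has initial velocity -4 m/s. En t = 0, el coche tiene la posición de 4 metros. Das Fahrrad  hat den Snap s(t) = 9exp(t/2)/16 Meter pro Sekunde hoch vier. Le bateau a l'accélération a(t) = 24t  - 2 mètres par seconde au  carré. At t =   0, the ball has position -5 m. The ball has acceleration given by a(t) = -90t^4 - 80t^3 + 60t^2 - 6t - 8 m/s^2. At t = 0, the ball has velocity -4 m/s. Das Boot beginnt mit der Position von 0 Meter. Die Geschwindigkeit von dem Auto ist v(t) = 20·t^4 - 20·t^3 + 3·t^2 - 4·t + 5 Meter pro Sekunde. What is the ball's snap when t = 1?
Starting from acceleration a(t) = -90·t^4 - 80·t^3 + 60·t^2 - 6·t - 8, we take 2 derivatives. Taking d/dt of a(t), we find j(t) = -360·t^3 - 240·t^2 + 120·t - 6. The derivative of jerk gives snap: s(t) = -1080·t^2 - 480·t + 120. We have snap s(t) = -1080·t^2 - 480·t + 120. Substituting t = 1: s(1) = -1440.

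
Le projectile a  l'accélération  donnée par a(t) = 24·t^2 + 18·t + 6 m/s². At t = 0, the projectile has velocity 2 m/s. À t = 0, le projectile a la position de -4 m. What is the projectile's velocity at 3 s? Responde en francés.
Pour résoudre ceci, nous devons prendre 1 intégrale de notre équation de l'accélération a(t) = 24·t^2 + 18·t + 6. En prenant ∫a(t)dt et en appliquant v(0) = 2, nous trouvons v(t) = 8·t^3 + 9·t^2 + 6·t + 2. Nous avons la vitesse v(t) = 8·t^3 + 9·t^2 + 6·t + 2. En substituant t = 3: v(3) = 317.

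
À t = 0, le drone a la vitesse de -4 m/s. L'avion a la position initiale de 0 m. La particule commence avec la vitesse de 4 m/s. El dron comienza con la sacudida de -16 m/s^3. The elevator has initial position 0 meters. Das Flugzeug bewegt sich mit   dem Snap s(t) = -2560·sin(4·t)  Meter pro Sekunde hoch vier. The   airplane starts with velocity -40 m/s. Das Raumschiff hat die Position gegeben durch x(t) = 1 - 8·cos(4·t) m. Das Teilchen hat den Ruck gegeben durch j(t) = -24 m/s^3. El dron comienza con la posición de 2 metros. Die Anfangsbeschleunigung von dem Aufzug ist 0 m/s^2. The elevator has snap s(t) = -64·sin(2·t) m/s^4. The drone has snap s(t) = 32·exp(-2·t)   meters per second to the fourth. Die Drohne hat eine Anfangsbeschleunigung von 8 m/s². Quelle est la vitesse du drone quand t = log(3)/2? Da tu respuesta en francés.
En partant du snap s(t) = 32·exp(-2·t), nous prenons 3 intégrales. En intégrant le snap et en utilisant la condition initiale j(0) = -16, nous obtenons j(t) = -16·exp(-2·t). En intégrant le jerk et en utilisant la condition initiale a(0) = 8, nous obtenons a(t) = 8·exp(-2·t). En prenant ∫a(t)dt et en appliquant v(0) = -4, nous trouvons v(t) = -4·exp(-2·t). En utilisant v(t) = -4·exp(-2·t) et en substituant t = log(3)/2, nous trouvons v = -4/3.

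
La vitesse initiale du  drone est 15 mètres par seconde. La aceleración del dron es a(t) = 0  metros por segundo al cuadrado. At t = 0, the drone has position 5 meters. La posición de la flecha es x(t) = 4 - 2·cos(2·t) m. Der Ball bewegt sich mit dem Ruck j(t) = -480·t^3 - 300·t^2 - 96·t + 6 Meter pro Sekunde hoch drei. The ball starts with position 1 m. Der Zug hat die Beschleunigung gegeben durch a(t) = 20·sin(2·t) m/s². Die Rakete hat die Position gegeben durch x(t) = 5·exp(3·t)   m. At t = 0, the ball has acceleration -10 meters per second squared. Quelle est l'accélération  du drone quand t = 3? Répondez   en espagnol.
De la ecuación de la aceleración a(t) = 0, sustituimos t = 3 para obtener a = 0.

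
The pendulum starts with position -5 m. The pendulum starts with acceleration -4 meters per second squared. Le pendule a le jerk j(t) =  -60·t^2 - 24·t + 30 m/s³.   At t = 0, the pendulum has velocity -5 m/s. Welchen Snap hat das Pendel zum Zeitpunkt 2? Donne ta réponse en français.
Nous devons dériver notre équation du jerk j(t) = -60·t^2 - 24·t + 30 1 fois. La dérivée du jerk donne le snap: s(t) = -120·t - 24. En utilisant s(t) = -120·t - 24 et en substituant t = 2, nous trouvons s = -264.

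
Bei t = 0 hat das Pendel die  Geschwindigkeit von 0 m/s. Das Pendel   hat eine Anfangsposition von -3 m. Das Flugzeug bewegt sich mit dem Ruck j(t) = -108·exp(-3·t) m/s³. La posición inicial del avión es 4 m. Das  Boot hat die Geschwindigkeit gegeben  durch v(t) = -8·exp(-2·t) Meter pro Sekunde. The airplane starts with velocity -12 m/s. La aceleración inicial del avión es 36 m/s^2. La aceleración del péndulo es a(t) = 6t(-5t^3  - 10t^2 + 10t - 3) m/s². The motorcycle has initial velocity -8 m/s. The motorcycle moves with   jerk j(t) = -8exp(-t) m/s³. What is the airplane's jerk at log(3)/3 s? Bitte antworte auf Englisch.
We have jerk j(t) = -108·exp(-3·t). Substituting t = log(3)/3: j(log(3)/3) = -36.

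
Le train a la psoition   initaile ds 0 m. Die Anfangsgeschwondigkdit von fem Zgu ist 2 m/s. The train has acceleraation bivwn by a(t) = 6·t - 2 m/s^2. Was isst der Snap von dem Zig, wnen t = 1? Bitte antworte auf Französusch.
Pour résoudre ceci, nous devons prendre 2 dérivées de notre équation de l'accélération a(t) = 6·t - 2. En dérivant l'accélération, nous obtenons le jerk: j(t) = 6. En dérivant le jerk, nous obtenons le snap: s(t) = 0. De l'équation du snap s(t) = 0, nous substituons t = 1 pour obtenir s = 0.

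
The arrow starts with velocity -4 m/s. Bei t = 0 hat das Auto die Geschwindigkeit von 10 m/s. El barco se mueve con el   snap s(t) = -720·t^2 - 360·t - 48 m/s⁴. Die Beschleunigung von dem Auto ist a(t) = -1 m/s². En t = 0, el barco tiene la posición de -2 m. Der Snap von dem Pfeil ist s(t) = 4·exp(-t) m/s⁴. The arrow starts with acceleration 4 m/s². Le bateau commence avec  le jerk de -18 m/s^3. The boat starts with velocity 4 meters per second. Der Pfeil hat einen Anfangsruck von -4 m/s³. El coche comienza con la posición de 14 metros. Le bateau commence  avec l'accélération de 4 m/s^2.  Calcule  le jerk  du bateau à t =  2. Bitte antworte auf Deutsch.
Um dies zu lösen, müssen wir 1 Stammfunktion unserer Gleichung für den Snap s(t) = -720·t^2 - 360·t - 48 finden. Durch Integration von dem Snap und Verwendung der Anfangsbedingung j(0) = -18, erhalten wir j(t) = -240·t^3 - 180·t^2 - 48·t - 18. Wir haben den Ruck j(t) = -240·t^3 - 180·t^2 - 48·t - 18. Durch Einsetzen von t = 2: j(2) = -2754.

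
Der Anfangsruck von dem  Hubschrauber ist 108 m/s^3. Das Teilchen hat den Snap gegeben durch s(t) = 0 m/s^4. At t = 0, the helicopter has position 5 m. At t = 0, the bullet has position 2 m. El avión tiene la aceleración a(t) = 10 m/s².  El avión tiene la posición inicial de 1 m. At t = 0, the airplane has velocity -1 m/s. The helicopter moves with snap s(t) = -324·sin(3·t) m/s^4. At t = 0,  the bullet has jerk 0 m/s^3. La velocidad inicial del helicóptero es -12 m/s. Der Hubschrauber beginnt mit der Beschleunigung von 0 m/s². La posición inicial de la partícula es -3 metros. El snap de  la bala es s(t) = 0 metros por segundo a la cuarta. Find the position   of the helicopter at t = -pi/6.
To find the answer, we compute 4 antiderivatives of s(t) = -324·sin(3·t). Integrating snap and using the initial condition j(0) = 108, we get j(t) = 108·cos(3·t). Integrating jerk and using the initial condition a(0) = 0, we get a(t) = 36·sin(3·t). The integral of acceleration, with v(0) = -12, gives velocity: v(t) = -12·cos(3·t). The antiderivative of velocity, with x(0) = 5, gives position: x(t) = 5 - 4·sin(3·t). From the given position equation x(t) = 5 - 4·sin(3·t), we substitute t = -pi/6 to get x = 9.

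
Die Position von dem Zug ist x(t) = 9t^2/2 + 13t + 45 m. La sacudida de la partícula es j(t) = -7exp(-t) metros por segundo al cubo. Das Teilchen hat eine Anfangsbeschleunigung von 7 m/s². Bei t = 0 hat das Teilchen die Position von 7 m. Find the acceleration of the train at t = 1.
We must differentiate our position equation x(t) = 9·t^2/2 + 13·t + 45 2 times. The derivative of position gives velocity: v(t) = 9·t + 13. Taking d/dt of v(t), we find a(t) = 9. From the given acceleration equation a(t) = 9, we substitute t = 1 to get a = 9.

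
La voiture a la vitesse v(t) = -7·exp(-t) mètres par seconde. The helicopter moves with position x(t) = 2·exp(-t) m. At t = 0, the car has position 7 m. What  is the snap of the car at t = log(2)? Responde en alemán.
Wir müssen unsere Gleichung für die Geschwindigkeit v(t) = -7·exp(-t) 3-mal ableiten. Die Ableitung von der Geschwindigkeit ergibt die Beschleunigung: a(t) = 7·exp(-t). Durch Ableiten von der Beschleunigung erhalten wir den Ruck: j(t) = -7·exp(-t). Die Ableitung von dem Ruck ergibt den Snap: s(t) = 7·exp(-t). Aus der Gleichung für den Snap s(t) = 7·exp(-t), setzen wir t = log(2) ein und erhalten s = 7/2.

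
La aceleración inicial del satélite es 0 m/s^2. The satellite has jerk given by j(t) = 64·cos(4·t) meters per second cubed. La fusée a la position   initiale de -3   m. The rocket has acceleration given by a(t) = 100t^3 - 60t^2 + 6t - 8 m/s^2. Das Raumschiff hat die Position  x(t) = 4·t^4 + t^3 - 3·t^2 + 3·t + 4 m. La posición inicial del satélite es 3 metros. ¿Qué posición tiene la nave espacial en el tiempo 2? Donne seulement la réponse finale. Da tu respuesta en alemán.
Die Position bei t = 2 ist x = 70.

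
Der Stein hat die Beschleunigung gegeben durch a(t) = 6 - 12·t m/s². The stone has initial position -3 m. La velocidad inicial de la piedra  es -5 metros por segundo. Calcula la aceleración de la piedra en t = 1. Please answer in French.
En utilisant a(t) = 6 - 12·t et en substituant t = 1, nous trouvons a = -6.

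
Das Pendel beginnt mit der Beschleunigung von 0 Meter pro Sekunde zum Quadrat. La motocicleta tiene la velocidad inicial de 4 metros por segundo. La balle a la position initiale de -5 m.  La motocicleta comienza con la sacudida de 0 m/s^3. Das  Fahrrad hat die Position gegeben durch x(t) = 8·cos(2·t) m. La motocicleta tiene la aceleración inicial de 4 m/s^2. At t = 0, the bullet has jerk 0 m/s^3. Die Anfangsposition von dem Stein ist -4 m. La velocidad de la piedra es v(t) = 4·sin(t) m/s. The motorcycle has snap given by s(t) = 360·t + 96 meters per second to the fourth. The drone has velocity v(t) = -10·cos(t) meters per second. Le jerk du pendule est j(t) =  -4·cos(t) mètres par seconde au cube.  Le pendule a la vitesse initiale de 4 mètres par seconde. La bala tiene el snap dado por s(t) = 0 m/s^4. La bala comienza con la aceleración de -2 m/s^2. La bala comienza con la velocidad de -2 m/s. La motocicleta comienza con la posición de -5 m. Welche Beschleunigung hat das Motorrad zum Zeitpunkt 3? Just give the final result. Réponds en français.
À t = 3, a = 2056.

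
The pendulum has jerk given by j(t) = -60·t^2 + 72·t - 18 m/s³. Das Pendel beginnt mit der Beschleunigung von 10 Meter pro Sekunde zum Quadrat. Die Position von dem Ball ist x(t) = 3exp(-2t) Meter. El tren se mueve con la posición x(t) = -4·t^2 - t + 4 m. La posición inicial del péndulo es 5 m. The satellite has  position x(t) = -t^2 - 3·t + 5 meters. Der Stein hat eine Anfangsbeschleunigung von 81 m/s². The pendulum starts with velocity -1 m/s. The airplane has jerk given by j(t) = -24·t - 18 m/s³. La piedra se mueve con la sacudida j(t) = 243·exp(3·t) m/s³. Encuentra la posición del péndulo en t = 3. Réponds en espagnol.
Partiendo de la sacudida j(t) = -60·t^2 + 72·t - 18, tomamos 3 integrales. Integrando la sacudida y usando la condición inicial a(0) = 10, obtenemos a(t) = -20·t^3 + 36·t^2 - 18·t + 10. Integrando la aceleración y usando la condición inicial v(0) = -1, obtenemos v(t) = -5·t^4 + 12·t^3 - 9·t^2 + 10·t - 1. Tomando ∫v(t)dt y aplicando x(0) = 5, encontramos x(t) = -t^5 + 3·t^4 - 3·t^3 + 5·t^2 - t + 5. De la ecuación de la posición x(t) = -t^5 + 3·t^4 - 3·t^3 + 5·t^2 - t + 5, sustituimos t = 3 para obtener x = -34.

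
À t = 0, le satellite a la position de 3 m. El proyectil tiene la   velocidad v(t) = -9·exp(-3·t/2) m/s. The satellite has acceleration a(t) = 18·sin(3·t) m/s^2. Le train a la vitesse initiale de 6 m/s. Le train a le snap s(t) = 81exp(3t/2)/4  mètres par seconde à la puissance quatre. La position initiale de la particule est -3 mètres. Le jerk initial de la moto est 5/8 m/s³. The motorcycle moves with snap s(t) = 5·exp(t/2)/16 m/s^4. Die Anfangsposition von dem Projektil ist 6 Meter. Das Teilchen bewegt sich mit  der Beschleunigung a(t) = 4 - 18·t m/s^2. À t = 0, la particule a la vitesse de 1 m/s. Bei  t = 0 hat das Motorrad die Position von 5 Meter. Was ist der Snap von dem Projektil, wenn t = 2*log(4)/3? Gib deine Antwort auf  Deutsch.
Ausgehend von der Geschwindigkeit v(t) = -9·exp(-3·t/2), nehmen wir 3 Ableitungen. Die Ableitung von der Geschwindigkeit ergibt die Beschleunigung: a(t) = 27·exp(-3·t/2)/2. Durch Ableiten von der Beschleunigung erhalten wir den Ruck: j(t) = -81·exp(-3·t/2)/4. Durch Ableiten von dem Ruck erhalten wir den Snap: s(t) = 243·exp(-3·t/2)/8. Wir haben den Snap s(t) = 243·exp(-3·t/2)/8. Durch Einsetzen von t = 2*log(4)/3: s(2*log(4)/3) = 243/32.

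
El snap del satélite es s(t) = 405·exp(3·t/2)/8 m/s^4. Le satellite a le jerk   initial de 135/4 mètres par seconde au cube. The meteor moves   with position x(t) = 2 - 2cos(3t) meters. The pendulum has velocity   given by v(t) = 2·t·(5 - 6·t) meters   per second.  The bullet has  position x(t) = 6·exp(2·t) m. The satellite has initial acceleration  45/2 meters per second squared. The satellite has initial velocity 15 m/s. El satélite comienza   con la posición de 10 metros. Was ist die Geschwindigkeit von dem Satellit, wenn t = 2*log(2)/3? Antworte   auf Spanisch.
Necesitamos integrar nuestra ecuación del snap s(t) = 405·exp(3·t/2)/8 3 veces. Tomando ∫s(t)dt y aplicando j(0) = 135/4, encontramos j(t) = 135·exp(3·t/2)/4. La integral de la sacudida, con a(0) = 45/2, da la aceleración: a(t) = 45·exp(3·t/2)/2. La integral de la aceleración es la velocidad. Usando v(0) = 15, obtenemos v(t) = 15·exp(3·t/2). Tenemos la velocidad v(t) = 15·exp(3·t/2). Sustituyendo t = 2*log(2)/3: v(2*log(2)/3) = 30.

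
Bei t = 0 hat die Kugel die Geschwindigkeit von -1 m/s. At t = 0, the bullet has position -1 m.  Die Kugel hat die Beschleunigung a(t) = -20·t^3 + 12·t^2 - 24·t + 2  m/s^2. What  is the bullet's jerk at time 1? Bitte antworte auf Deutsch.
Ausgehend von der Beschleunigung a(t) = -20·t^3 + 12·t^2 - 24·t + 2, nehmen wir 1 Ableitung. Durch Ableiten von der Beschleunigung erhalten wir den Ruck: j(t) = -60·t^2 + 24·t - 24. Mit j(t) = -60·t^2 + 24·t - 24 und Einsetzen von t = 1, finden wir j = -60.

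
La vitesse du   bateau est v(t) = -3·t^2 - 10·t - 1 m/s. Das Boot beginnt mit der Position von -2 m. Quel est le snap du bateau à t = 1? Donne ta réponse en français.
En partant de la vitesse v(t) = -3·t^2 - 10·t - 1, nous prenons 3 dérivées. La dérivée de la vitesse donne l'accélération: a(t) = -6·t - 10. La dérivée de l'accélération donne le jerk: j(t) = -6. La dérivée du jerk donne le snap: s(t) = 0. De l'équation du snap s(t) = 0, nous substituons t = 1 pour obtenir s = 0.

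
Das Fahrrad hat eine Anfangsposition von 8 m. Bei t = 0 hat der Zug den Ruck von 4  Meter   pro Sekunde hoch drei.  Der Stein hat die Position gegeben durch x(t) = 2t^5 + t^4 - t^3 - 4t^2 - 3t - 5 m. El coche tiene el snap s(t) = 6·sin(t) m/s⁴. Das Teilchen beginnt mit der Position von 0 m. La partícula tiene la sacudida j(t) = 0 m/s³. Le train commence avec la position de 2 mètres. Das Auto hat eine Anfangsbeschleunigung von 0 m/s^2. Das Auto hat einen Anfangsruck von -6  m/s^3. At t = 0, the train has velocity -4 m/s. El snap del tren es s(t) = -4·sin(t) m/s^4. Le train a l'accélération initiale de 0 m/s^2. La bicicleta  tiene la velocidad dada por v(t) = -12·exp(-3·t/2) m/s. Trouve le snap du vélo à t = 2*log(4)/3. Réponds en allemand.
Ausgehend von der Geschwindigkeit v(t) = -12·exp(-3·t/2), nehmen wir 3 Ableitungen. Durch Ableiten von der Geschwindigkeit erhalten wir die Beschleunigung: a(t) = 18·exp(-3·t/2). Die Ableitung von der Beschleunigung ergibt den Ruck: j(t) = -27·exp(-3·t/2). Die Ableitung von dem Ruck ergibt den Snap: s(t) = 81·exp(-3·t/2)/2. Mit s(t) = 81·exp(-3·t/2)/2 und Einsetzen von t = 2*log(4)/3, finden wir s = 81/8.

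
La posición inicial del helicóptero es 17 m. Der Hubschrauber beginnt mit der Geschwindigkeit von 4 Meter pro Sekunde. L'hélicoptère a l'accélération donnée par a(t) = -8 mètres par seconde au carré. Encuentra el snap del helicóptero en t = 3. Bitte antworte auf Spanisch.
Para resolver esto, necesitamos tomar 2 derivadas de nuestra ecuación de la aceleración a(t) = -8. Derivando la aceleración, obtenemos la sacudida: j(t) = 0. Derivando la sacudida, obtenemos el snap: s(t) = 0. Tenemos el snap s(t) = 0. Sustituyendo t = 3: s(3) = 0.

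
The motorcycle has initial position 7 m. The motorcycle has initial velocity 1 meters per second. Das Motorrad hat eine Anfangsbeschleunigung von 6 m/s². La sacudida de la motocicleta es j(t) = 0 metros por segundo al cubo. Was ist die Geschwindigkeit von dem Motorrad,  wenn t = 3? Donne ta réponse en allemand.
Um dies zu lösen, müssen wir 2 Stammfunktionen unserer Gleichung für den Ruck j(t) = 0 finden. Durch Integration von dem Ruck und Verwendung der Anfangsbedingung a(0) = 6, erhalten wir a(t) = 6. Mit ∫a(t)dt und Anwendung von v(0) = 1, finden wir v(t) = 6·t + 1. Mit v(t) = 6·t + 1 und Einsetzen von t = 3, finden wir v = 19.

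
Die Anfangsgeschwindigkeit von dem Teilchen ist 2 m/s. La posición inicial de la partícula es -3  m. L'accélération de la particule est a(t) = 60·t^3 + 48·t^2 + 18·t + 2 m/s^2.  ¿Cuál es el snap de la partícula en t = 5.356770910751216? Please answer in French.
Nous devons dériver notre équation de l'accélération a(t) = 60·t^3 + 48·t^2 + 18·t + 2 2 fois. En prenant d/dt de a(t), nous trouvons j(t) = 180·t^2 + 96·t + 18. La dérivée du jerk donne le snap: s(t) = 360·t + 96. De l'équation du snap s(t) = 360·t + 96, nous substituons t = 5.356770910751216 pour obtenir s = 2024.43752787044.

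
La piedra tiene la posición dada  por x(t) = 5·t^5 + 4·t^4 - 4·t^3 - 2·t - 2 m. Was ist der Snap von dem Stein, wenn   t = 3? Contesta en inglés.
Starting from position x(t) = 5·t^5 + 4·t^4 - 4·t^3 - 2·t - 2, we take 4 derivatives. Differentiating position, we get velocity: v(t) = 25·t^4 + 16·t^3 - 12·t^2 - 2. The derivative of velocity gives acceleration: a(t) = 100·t^3 + 48·t^2 - 24·t. Taking d/dt of a(t), we find j(t) = 300·t^2 + 96·t - 24. Differentiating jerk, we get snap: s(t) = 600·t + 96. We have snap s(t) = 600·t + 96. Substituting t = 3: s(3) = 1896.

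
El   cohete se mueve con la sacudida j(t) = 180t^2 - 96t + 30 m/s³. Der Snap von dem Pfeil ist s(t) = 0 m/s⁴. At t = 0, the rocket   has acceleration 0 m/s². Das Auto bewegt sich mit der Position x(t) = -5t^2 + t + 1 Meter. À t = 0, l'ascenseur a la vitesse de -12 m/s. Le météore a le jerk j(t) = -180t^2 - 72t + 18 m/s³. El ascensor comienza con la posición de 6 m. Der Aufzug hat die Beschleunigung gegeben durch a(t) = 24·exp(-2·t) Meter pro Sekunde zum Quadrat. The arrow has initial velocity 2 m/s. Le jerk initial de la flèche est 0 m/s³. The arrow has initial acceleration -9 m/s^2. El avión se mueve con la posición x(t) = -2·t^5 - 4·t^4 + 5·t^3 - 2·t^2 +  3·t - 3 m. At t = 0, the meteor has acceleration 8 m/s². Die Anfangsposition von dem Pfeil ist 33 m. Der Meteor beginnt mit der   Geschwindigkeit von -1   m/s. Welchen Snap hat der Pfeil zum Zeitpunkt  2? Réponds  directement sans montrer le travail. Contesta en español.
En t = 2, s = 0.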